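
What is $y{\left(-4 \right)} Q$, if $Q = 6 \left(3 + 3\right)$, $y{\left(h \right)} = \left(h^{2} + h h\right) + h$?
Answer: $1008$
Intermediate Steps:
$y{\left(h \right)} = h + 2 h^{2}$ ($y{\left(h \right)} = \left(h^{2} + h^{2}\right) + h = 2 h^{2} + h = h + 2 h^{2}$)
$Q = 36$ ($Q = 6 \cdot 6 = 36$)
$y{\left(-4 \right)} Q = - 4 \left(1 + 2 \left(-4\right)\right) 36 = - 4 \left(1 - 8\right) 36 = \left(-4\right) \left(-7\right) 36 = 28 \cdot 36 = 1008$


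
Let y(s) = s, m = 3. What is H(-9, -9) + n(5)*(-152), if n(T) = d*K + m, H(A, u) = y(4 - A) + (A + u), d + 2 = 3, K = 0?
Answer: -461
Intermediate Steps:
d = 1 (d = -2 + 3 = 1)
H(A, u) = 4 + u (H(A, u) = (4 - A) + (A + u) = 4 + u)
n(T) = 3 (n(T) = 1*0 + 3 = 0 + 3 = 3)
H(-9, -9) + n(5)*(-152) = (4 - 9) + 3*(-152) = -5 - 456 = -461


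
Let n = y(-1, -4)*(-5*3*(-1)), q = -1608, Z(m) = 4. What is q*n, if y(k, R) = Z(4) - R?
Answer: -192960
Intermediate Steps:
y(k, R) = 4 - R
n = 120 (n = (4 - 1*(-4))*(-5*3*(-1)) = (4 + 4)*(-15*(-1)) = 8*15 = 120)
q*n = -1608*120 = -192960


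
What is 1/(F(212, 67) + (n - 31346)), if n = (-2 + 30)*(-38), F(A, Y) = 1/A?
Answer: -212/6870919 ≈ -3.0855e-5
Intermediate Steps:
n = -1064 (n = 28*(-38) = -1064)
1/(F(212, 67) + (n - 31346)) = 1/(1/212 + (-1064 - 31346)) = 1/(1/212 - 32410) = 1/(-6870919/212) = -212/6870919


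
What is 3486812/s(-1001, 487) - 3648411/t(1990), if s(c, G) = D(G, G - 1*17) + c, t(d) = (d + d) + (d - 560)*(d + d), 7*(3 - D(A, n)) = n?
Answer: -965543318419/294894120 ≈ -3274.2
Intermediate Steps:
D(A, n) = 3 - n/7
t(d) = 2*d + 2*d*(-560 + d) (t(d) = 2*d + (-560 + d)*(2*d) = 2*d + 2*d*(-560 + d))
s(c, G) = 38/7 + c - G/7 (s(c, G) = (3 - (G - 1*17)/7) + c = (3 - (G - 17)/7) + c = (3 - (-17 + G)/7) + c = (3 + (17/7 - G/7)) + c = (38/7 - G/7) + c = 38/7 + c - G/7)
3486812/s(-1001, 487) - 3648411/t(1990) = 3486812/(38/7 - 1001 - ⅐*487) - 3648411*1/(3980*(-559 + 1990)) = 3486812/(38/7 - 1001 - 487/7) - 3648411/(2*1990*1431) = 3486812/(-7456/7) - 3648411/5695380 = 3486812*(-7/7456) - 3648411*1/5695380 = -6101921/1864 - 405379/632820 = -965543318419/294894120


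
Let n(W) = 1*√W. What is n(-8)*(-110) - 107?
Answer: -107 - 220*I*√2 ≈ -107.0 - 311.13*I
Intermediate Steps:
n(W) = √W
n(-8)*(-110) - 107 = √(-8)*(-110) - 107 = (2*I*√2)*(-110) - 107 = -220*I*√2 - 107 = -107 - 220*I*√2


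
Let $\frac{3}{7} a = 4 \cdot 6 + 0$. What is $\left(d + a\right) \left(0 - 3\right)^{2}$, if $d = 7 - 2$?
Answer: $549$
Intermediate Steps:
$d = 5$
$a = 56$ ($a = \frac{7 \left(4 \cdot 6 + 0\right)}{3} = \frac{7 \left(24 + 0\right)}{3} = \frac{7}{3} \cdot 24 = 56$)
$\left(d + a\right) \left(0 - 3\right)^{2} = \left(5 + 56\right) \left(0 - 3\right)^{2} = 61 \left(-3\right)^{2} = 61 \cdot 9 = 549$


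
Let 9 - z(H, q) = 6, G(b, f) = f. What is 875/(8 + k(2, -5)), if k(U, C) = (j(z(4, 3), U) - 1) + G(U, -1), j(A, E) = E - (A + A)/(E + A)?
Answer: 4375/34 ≈ 128.68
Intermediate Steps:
z(H, q) = 3 (z(H, q) = 9 - 1*6 = 9 - 6 = 3)
j(A, E) = E - 2*A/(A + E)
k(U, C) = -2 + (-6 + U² + 3*U)/(3 + U) (k(U, C) = ((U² - 2*3 + 3*U)/(3 + U) - 1) - 1 = ((U² - 6 + 3*U)/(3 + U) - 1) - 1 = ((-6 + U² + 3*U)/(3 + U) - 1) - 1 = (-1 + (-6 + U² + 3*U)/(3 + U)) - 1 = -2 + (-6 + U² + 3*U)/(3 + U))
875/(8 + k(2, -5)) = 875/(8 + (-12 + 2 + 2²)/(3 + 2)) = 875/(8 + (-12 + 2 + 4)/5) = 875/(8 + (⅕)*(-6)) = 875/(8 - 6/5) = 875/(34/5) = (5/34)*875 = 4375/34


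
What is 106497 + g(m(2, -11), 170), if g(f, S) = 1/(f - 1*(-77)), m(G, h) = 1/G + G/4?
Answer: 8306767/78 ≈ 1.0650e+5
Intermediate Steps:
m(G, h) = 1/G + G/4 (m(G, h) = 1/G + G*(¼) = 1/G + G/4)
g(f, S) = 1/(77 + f) (g(f, S) = 1/(f + 77) = 1/(77 + f))
106497 + g(m(2, -11), 170) = 106497 + 1/(77 + (1/2 + (¼)*2)) = 106497 + 1/(77 + (½ + ½)) = 106497 + 1/(77 + 1) = 106497 + 1/78 = 8306767/78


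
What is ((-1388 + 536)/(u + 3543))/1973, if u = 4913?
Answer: -213/4170922 ≈ -5.1068e-5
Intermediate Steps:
((-1388 + 536)/(u + 3543))/1973 = ((-1388 + 536)/(4913 + 3543))/1973 = -852/8456*(1/1973) = -852*1/8456*(1/1973) = -213/2114*1/1973 = -213/4170922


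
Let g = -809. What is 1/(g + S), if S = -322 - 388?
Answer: -1/1519 ≈ -0.00065833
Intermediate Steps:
S = -710
1/(g + S) = 1/(-809 - 710) = 1/(-1519) = -1/1519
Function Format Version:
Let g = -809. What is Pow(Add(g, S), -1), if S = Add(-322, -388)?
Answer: Rational(-1, 1519) ≈ -0.00065833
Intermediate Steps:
S = -710
Pow(Add(g, S), -1) = Pow(Add(-809, -710), -1) = Pow(-1519, -1) = Rational(-1, 1519)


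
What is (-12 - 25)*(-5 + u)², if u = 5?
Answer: 0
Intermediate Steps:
(-12 - 25)*(-5 + u)² = (-12 - 25)*(-5 + 5)² = -37*0² = -37*0 = 0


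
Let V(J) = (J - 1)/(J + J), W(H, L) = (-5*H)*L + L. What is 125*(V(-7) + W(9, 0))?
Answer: 500/7 ≈ 71.429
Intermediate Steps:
W(H, L) = L - 5*H*L (W(H, L) = -5*H*L + L = L - 5*H*L)
V(J) = (-1 + J)/(2*J) (V(J) = (-1 + J)/((2*J)) = (-1 + J)*(1/(2*J)) = (-1 + J)/(2*J))
125*(V(-7) + W(9, 0)) = 125*((1/2)*(-1 - 7)/(-7) + 0*(1 - 5*9)) = 125*((1/2)*(-1/7)*(-8) + 0*(1 - 45)) = 125*(4/7 + 0*(-44)) = 125*(4/7 + 0) = 125*(4/7) = 500/7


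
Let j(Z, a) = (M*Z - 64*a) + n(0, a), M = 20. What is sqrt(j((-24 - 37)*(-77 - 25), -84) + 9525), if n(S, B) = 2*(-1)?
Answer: sqrt(139339) ≈ 373.28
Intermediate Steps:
n(S, B) = -2
j(Z, a) = -2 - 64*a + 20*Z (j(Z, a) = (20*Z - 64*a) - 2 = (-64*a + 20*Z) - 2 = -2 - 64*a + 20*Z)
sqrt(j((-24 - 37)*(-77 - 25), -84) + 9525) = sqrt((-2 - 64*(-84) + 20*((-24 - 37)*(-77 - 25))) + 9525) = sqrt((-2 + 5376 + 20*(-61*(-102))) + 9525) = sqrt((-2 + 5376 + 20*6222) + 9525) = sqrt((-2 + 5376 + 124440) + 9525) = sqrt(129814 + 9525) = sqrt(139339)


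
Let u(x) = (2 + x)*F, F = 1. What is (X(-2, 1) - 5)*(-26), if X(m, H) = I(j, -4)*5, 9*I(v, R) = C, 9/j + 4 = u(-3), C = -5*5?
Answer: 4420/9 ≈ 491.11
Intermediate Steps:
u(x) = 2 + x (u(x) = (2 + x)*1 = 2 + x)
C = -25
j = -9/5 (j = 9/(-4 + (2 - 3)) = 9/(-4 - 1) = 9/(-5) = 9*(-⅕) = -9/5 ≈ -1.8000)
I(v, R) = -25/9 (I(v, R) = (⅑)*(-25) = -25/9)
X(m, H) = -125/9 (X(m, H) = -25/9*5 = -125/9)
(X(-2, 1) - 5)*(-26) = (-125/9 - 5)*(-26) = -170/9*(-26) = 4420/9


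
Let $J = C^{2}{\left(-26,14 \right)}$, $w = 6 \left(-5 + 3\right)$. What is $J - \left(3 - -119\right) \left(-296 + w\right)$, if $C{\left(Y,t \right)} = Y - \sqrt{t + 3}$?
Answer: $38269 + 52 \sqrt{17} \approx 38483.0$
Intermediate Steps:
$w = -12$ ($w = 6 \left(-2\right) = -12$)
$C{\left(Y,t \right)} = Y - \sqrt{3 + t}$
$J = \left(-26 - \sqrt{17}\right)^{2}$ ($J = \left(-26 - \sqrt{3 + 14}\right)^{2} = \left(-26 - \sqrt{17}\right)^{2} \approx 907.4$)
$J - \left(3 - -119\right) \left(-296 + w\right) = \left(26 + \sqrt{17}\right)^{2} - \left(3 - -119\right) \left(-296 - 12\right) = \left(26 + \sqrt{17}\right)^{2} - \left(3 + 119\right) \left(-308\right) = \left(26 + \sqrt{17}\right)^{2} - 122 \left(-308\right) = \left(26 + \sqrt{17}\right)^{2} - -37576 = \left(26 + \sqrt{17}\right)^{2} + 37576 = 37576 + \left(26 + \sqrt{17}\right)^{2}$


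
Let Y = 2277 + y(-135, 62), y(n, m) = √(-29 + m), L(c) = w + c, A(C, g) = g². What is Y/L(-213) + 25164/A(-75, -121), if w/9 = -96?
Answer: -2078643/5256119 - √33/1077 ≈ -0.40080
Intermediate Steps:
w = -864 (w = 9*(-96) = -864)
L(c) = -864 + c
Y = 2277 + √33 (Y = 2277 + √(-29 + 62) = 2277 + √33 ≈ 2282.7)
Y/L(-213) + 25164/A(-75, -121) = (2277 + √33)/(-864 - 213) + 25164/((-121)²) = (2277 + √33)/(-1077) + 25164/14641 = (2277 + √33)*(-1/1077) + 25164*(1/14641) = (-759/359 - √33/1077) + 25164/14641 = -2078643/5256119 - √33/1077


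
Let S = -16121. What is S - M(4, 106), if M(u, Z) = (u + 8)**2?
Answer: -16265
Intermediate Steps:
M(u, Z) = (8 + u)**2
S - M(4, 106) = -16121 - (8 + 4)**2 = -16121 - 1*12**2 = -16121 - 1*144 = -16121 - 144 = -16265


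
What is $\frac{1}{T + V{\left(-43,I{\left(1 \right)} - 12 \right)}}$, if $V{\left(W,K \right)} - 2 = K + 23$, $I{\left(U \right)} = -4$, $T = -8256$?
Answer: $- \frac{1}{8247} \approx -0.00012126$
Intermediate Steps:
$V{\left(W,K \right)} = 25 + K$ ($V{\left(W,K \right)} = 2 + \left(K + 23\right) = 2 + \left(23 + K\right) = 25 + K$)
$\frac{1}{T + V{\left(-43,I{\left(1 \right)} - 12 \right)}} = \frac{1}{-8256 + \left(25 - 16\right)} = \frac{1}{-8256 + 9} = \frac{1}{-8247} = - \frac{1}{8247}$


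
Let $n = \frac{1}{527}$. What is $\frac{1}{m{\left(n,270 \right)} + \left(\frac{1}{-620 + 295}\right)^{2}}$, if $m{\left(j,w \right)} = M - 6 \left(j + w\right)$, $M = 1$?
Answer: $- \frac{55664375}{90121256348} \approx -0.00061766$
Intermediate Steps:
$n = \frac{1}{527} \approx 0.0018975$
$m{\left(j,w \right)} = 1 - 6 j - 6 w$ ($m{\left(j,w \right)} = 1 - 6 \left(j + w\right) = 1 - \left(6 j + 6 w\right) = 1 - 6 j - 6 w$)
$\frac{1}{m{\left(n,270 \right)} + \left(\frac{1}{-620 + 295}\right)^{2}} = \frac{1}{\left(1 - \frac{6}{527} - 1620\right) + \left(\frac{1}{-620 + 295}\right)^{2}} = \frac{1}{\left(1 - \frac{6}{527} - 1620\right) + \left(\frac{1}{-325}\right)^{2}} = \frac{1}{- \frac{853219}{527} + \left(- \frac{1}{325}\right)^{2}} = \frac{1}{- \frac{853219}{527} + \frac{1}{105625}} = \frac{1}{- \frac{90121256348}{55664375}} = - \frac{55664375}{90121256348}$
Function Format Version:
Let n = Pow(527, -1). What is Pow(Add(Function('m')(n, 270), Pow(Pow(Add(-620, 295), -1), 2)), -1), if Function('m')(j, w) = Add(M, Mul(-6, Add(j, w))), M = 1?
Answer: Rational(-55664375, 90121256348) ≈ -0.00061766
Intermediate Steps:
n = Rational(1, 527) ≈ 0.0018975
Function('m')(j, w) = Add(1, Mul(-6, j), Mul(-6, w)) (Function('m')(j, w) = Add(1, Mul(-6, Add(j, w))) = Add(1, Add(Mul(-6, j), Mul(-6, w))) = Add(1, Mul(-6, j), Mul(-6, w)))
Pow(Add(Function('m')(n, 270), Pow(Pow(Add(-620, 295), -1), 2)), -1) = Pow(Add(Add(1, Mul(-6, Rational(1, 527)), Mul(-6, 270)), Pow(Pow(Add(-620, 295), -1), 2)), -1) = Pow(Add(Add(1, Rational(-6, 527), -1620), Pow(Pow(-325, -1), 2)), -1) = Pow(Add(Rational(-853219, 527), Pow(Rational(-1, 325), 2)), -1) = Pow(Add(Rational(-853219, 527), Rational(1, 105625)), -1) = Pow(Rational(-90121256348, 55664375), -1) = Rational(-55664375, 90121256348)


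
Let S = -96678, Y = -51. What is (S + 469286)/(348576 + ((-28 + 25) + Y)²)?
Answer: 93152/87873 ≈ 1.0601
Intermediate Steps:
(S + 469286)/(348576 + ((-28 + 25) + Y)²) = (-96678 + 469286)/(348576 + ((-28 + 25) - 51)²) = 372608/(348576 + (-3 - 51)²) = 372608/(348576 + (-54)²) = 372608/(348576 + 2916) = 372608/351492 = 372608*(1/351492) = 93152/87873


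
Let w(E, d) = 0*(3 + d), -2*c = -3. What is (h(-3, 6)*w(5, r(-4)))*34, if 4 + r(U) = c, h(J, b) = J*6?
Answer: 0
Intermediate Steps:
c = 3/2 (c = -½*(-3) = 3/2 ≈ 1.5000)
h(J, b) = 6*J
r(U) = -5/2 (r(U) = -4 + 3/2 = -5/2)
w(E, d) = 0
(h(-3, 6)*w(5, r(-4)))*34 = ((6*(-3))*0)*34 = -18*0*34 = 0*34 = 0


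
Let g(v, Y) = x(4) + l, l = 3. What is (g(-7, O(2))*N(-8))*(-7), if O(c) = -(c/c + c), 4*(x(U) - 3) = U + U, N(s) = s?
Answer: 448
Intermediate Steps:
x(U) = 3 + U/2 (x(U) = 3 + (U + U)/4 = 3 + (2*U)/4 = 3 + U/2)
O(c) = -1 - c (O(c) = -(1 + c) = -1 - c)
g(v, Y) = 8 (g(v, Y) = (3 + (½)*4) + 3 = (3 + 2) + 3 = 5 + 3 = 8)
(g(-7, O(2))*N(-8))*(-7) = (8*(-8))*(-7) = -64*(-7) = 448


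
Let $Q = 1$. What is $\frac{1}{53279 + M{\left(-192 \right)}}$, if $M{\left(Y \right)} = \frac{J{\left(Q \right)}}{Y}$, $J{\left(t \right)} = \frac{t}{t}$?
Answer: $\frac{192}{10229567} \approx 1.8769 \cdot 10^{-5}$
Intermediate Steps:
$J{\left(t \right)} = 1$
$M{\left(Y \right)} = \frac{1}{Y}$ ($M{\left(Y \right)} = 1 \frac{1}{Y} = \frac{1}{Y}$)
$\frac{1}{53279 + M{\left(-192 \right)}} = \frac{1}{53279 + \frac{1}{-192}} = \frac{1}{53279 - \frac{1}{192}} = \frac{1}{\frac{10229567}{192}} = \frac{192}{10229567}$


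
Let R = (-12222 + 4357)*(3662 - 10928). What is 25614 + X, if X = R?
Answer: 57172704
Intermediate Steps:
R = 57147090 (R = -7865*(-7266) = 57147090)
X = 57147090
25614 + X = 25614 + 57147090 = 57172704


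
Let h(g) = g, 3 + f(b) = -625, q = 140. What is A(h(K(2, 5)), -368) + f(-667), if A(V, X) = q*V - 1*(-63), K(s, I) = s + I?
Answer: 415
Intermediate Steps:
K(s, I) = I + s
f(b) = -628 (f(b) = -3 - 625 = -628)
A(V, X) = 63 + 140*V (A(V, X) = 140*V - 1*(-63) = 140*V + 63 = 63 + 140*V)
A(h(K(2, 5)), -368) + f(-667) = (63 + 140*(5 + 2)) - 628 = (63 + 140*7) - 628 = (63 + 980) - 628 = 1043 - 628 = 415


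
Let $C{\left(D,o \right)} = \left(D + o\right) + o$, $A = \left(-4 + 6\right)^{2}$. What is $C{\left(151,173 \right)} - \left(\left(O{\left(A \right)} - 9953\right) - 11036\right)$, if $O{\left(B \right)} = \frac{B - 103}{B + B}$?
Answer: $\frac{171987}{8} \approx 21498.0$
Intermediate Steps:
$A = 4$ ($A = 2^{2} = 4$)
$C{\left(D,o \right)} = D + 2 o$
$O{\left(B \right)} = \frac{-103 + B}{2 B}$
$C{\left(151,173 \right)} - \left(\left(O{\left(A \right)} - 9953\right) - 11036\right) = \left(151 + 2 \cdot 173\right) - \left(\left(\frac{-103 + 4}{2 \cdot 4} - 9953\right) - 11036\right) = \left(151 + 346\right) - \left(\left(\frac{1}{2} \cdot \frac{1}{4} \left(-99\right) - 9953\right) - 11036\right) = 497 - \left(\left(- \frac{99}{8} - 9953\right) - 11036\right) = 497 - \left(- \frac{79723}{8} - 11036\right) = 497 - - \frac{168011}{8} = 497 + \frac{168011}{8} = \frac{171987}{8}$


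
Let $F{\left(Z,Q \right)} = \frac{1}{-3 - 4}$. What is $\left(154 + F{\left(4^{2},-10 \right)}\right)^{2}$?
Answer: $\frac{1159929}{49} \approx 23672.0$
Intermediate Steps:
$F{\left(Z,Q \right)} = - \frac{1}{7}$ ($F{\left(Z,Q \right)} = \frac{1}{-7} = - \frac{1}{7}$)
$\left(154 + F{\left(4^{2},-10 \right)}\right)^{2} = \left(154 - \frac{1}{7}\right)^{2} = \left(\frac{1077}{7}\right)^{2} = \frac{1159929}{49}$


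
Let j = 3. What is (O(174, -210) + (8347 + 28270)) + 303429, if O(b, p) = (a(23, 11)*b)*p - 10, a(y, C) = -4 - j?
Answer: 595816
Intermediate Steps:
a(y, C) = -7 (a(y, C) = -4 - 1*3 = -4 - 3 = -7)
O(b, p) = -10 - 7*b*p (O(b, p) = (-7*b)*p - 10 = -7*b*p - 10 = -10 - 7*b*p)
(O(174, -210) + (8347 + 28270)) + 303429 = ((-10 - 7*174*(-210)) + (8347 + 28270)) + 303429 = ((-10 + 255780) + 36617) + 303429 = (255770 + 36617) + 303429 = 292387 + 303429 = 595816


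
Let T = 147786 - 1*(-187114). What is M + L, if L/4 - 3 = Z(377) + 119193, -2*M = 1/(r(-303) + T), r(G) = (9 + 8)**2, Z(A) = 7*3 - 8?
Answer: 319660364007/670378 ≈ 4.7684e+5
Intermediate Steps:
Z(A) = 13 (Z(A) = 21 - 8 = 13)
r(G) = 289 (r(G) = 17**2 = 289)
T = 334900 (T = 147786 + 187114 = 334900)
M = -1/670378 (M = -1/(2*(289 + 334900)) = -1/2/335189 = -1/2*1/335189 = -1/670378 ≈ -1.4917e-6)
L = 476836 (L = 12 + 4*(13 + 119193) = 12 + 4*119206 = 12 + 476824 = 476836)
M + L = -1/670378 + 476836 = 319660364007/670378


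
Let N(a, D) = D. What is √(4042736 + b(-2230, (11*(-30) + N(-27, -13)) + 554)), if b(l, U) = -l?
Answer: √4044966 ≈ 2011.2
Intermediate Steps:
√(4042736 + b(-2230, (11*(-30) + N(-27, -13)) + 554)) = √(4042736 - 1*(-2230)) = √(4042736 + 2230) = √4044966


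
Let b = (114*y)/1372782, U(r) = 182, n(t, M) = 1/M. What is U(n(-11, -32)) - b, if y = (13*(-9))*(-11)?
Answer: 41616601/228797 ≈ 181.89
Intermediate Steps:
y = 1287 (y = -117*(-11) = 1287)
b = 24453/228797 (b = (114*1287)/1372782 = 146718*(1/1372782) = 24453/228797 ≈ 0.10688)
U(n(-11, -32)) - b = 182 - 1*24453/228797 = 182 - 24453/228797 = 41616601/228797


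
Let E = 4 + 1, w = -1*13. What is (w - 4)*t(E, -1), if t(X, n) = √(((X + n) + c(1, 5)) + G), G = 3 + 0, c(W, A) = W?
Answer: -34*√2 ≈ -48.083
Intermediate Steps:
G = 3
w = -13
E = 5
t(X, n) = √(4 + X + n) (t(X, n) = √(((X + n) + 1) + 3) = √((1 + X + n) + 3) = √(4 + X + n))
(w - 4)*t(E, -1) = (-13 - 4)*√(4 + 5 - 1) = -34*√2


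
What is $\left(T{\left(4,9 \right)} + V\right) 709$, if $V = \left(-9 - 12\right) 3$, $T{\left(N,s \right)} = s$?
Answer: $-38286$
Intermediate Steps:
$V = -63$ ($V = \left(-21\right) 3 = -63$)
$\left(T{\left(4,9 \right)} + V\right) 709 = \left(9 - 63\right) 709 = \left(-54\right) 709 = -38286$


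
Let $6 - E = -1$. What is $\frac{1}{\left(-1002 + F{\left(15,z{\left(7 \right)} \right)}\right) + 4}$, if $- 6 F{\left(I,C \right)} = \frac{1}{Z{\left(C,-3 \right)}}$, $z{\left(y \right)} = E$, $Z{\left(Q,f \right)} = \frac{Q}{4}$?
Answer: $- \frac{21}{20960} \approx -0.0010019$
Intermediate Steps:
$E = 7$ ($E = 6 - -1 = 6 + 1 = 7$)
$Z{\left(Q,f \right)} = \frac{Q}{4}$ ($Z{\left(Q,f \right)} = Q \frac{1}{4} = \frac{Q}{4}$)
$z{\left(y \right)} = 7$
$F{\left(I,C \right)} = - \frac{2}{3 C}$ ($F{\left(I,C \right)} = - \frac{1}{6 \frac{C}{4}} = - \frac{4 \frac{1}{C}}{6} = - \frac{2}{3 C}$)
$\frac{1}{\left(-1002 + F{\left(15,z{\left(7 \right)} \right)}\right) + 4} = \frac{1}{\left(-1002 - \frac{2}{3 \cdot 7}\right) + 4} = \frac{1}{\left(-1002 - \frac{2}{21}\right) + 4} = \frac{1}{- \frac{21044}{21} + 4} = \frac{1}{- \frac{20960}{21}} = - \frac{21}{20960}$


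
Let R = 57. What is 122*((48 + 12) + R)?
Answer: 14274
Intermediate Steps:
122*((48 + 12) + R) = 122*((48 + 12) + 57) = 122*(60 + 57) = 122*117 = 14274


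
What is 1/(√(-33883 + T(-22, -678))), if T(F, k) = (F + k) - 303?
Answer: -I*√34886/34886 ≈ -0.0053539*I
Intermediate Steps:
T(F, k) = -303 + F + k
1/(√(-33883 + T(-22, -678))) = 1/(√(-33883 + (-303 - 22 - 678))) = 1/(√(-33883 - 1003)) = 1/(√(-34886)) = 1/(I*√34886) = -I*√34886/34886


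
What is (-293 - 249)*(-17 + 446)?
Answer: -232518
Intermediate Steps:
(-293 - 249)*(-17 + 446) = -542*429 = -232518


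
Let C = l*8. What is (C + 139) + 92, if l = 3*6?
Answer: 375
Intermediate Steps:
l = 18
C = 144 (C = 18*8 = 144)
(C + 139) + 92 = (144 + 139) + 92 = 283 + 92 = 375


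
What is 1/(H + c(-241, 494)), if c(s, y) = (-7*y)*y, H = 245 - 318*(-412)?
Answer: -1/1576991 ≈ -6.3412e-7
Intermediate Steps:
H = 131261 (H = 245 + 131016 = 131261)
c(s, y) = -7*y²
1/(H + c(-241, 494)) = 1/(131261 - 7*494²) = 1/(131261 - 7*244036) = 1/(131261 - 1708252) = 1/(-1576991) = -1/1576991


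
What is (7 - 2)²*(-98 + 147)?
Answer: 1225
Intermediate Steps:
(7 - 2)²*(-98 + 147) = 5²*49 = 25*49 = 1225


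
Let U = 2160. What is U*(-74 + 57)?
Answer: -36720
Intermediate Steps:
U*(-74 + 57) = 2160*(-74 + 57) = 2160*(-17) = -36720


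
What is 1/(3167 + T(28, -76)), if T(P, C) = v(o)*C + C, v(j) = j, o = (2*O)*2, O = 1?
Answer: 1/2787 ≈ 0.00035881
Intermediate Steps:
o = 4 (o = (2*1)*2 = 2*2 = 4)
T(P, C) = 5*C (T(P, C) = 4*C + C = 5*C)
1/(3167 + T(28, -76)) = 1/(3167 + 5*(-76)) = 1/(3167 - 380) = 1/2787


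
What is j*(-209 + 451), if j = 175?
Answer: 42350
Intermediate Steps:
j*(-209 + 451) = 175*(-209 + 451) = 175*242 = 42350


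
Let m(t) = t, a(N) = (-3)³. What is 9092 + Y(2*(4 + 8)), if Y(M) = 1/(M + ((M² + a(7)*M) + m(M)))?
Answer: 218207/24 ≈ 9092.0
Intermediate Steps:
a(N) = -27
Y(M) = 1/(M² - 25*M) (Y(M) = 1/(M + ((M² - 27*M) + M)) = 1/(M + (M² - 26*M)) = 1/(M² - 25*M))
9092 + Y(2*(4 + 8)) = 9092 + 1/(((2*(4 + 8)))*(-25 + 2*(4 + 8))) = 9092 + 1/(((2*12))*(-25 + 2*12)) = 9092 + 1/(24*(-25 + 24)) = 9092 + (1/24)/(-1) = 9092 + (1/24)*(-1) = 9092 - 1/24 = 218207/24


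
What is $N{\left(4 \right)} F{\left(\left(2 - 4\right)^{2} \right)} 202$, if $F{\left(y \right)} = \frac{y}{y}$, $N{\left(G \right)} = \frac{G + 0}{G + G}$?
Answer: $101$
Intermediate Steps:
$N{\left(G \right)} = \frac{1}{2}$ ($N{\left(G \right)} = \frac{G}{2 G} = G \frac{1}{2 G} = \frac{1}{2}$)
$F{\left(y \right)} = 1$
$N{\left(4 \right)} F{\left(\left(2 - 4\right)^{2} \right)} 202 = \frac{1 \cdot 202}{2} = \frac{1}{2} \cdot 202 = 101$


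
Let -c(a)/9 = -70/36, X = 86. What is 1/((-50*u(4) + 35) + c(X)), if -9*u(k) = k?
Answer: 18/1345 ≈ 0.013383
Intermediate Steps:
u(k) = -k/9
c(a) = 35/2 (c(a) = -(-630)/36 = -9*(-35/18) = 35/2)
1/((-50*u(4) + 35) + c(X)) = 1/((-(-50)*4/9 + 35) + 35/2) = 1/((-50*(-4/9) + 35) + 35/2) = 1/((200/9 + 35) + 35/2) = 1/(515/9 + 35/2) = 1/(1345/18) = 18/1345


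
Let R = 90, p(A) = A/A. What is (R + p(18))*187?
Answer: 17017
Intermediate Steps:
p(A) = 1
(R + p(18))*187 = (90 + 1)*187 = 91*187 = 17017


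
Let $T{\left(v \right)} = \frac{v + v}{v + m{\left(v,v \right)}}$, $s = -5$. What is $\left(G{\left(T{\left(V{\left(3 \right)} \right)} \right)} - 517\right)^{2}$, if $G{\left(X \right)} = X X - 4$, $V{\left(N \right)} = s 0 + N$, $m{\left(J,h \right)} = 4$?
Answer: $\frac{649893049}{2401} \approx 2.7068 \cdot 10^{5}$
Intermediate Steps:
$V{\left(N \right)} = N$ ($V{\left(N \right)} = \left(-5\right) 0 + N = 0 + N = N$)
$T{\left(v \right)} = \frac{2 v}{4 + v}$ ($T{\left(v \right)} = \frac{v + v}{v + 4} = \frac{2 v}{4 + v}$)
$G{\left(X \right)} = -4 + X^{2}$ ($G{\left(X \right)} = X^{2} - 4 = -4 + X^{2}$)
$\left(G{\left(T{\left(V{\left(3 \right)} \right)} \right)} - 517\right)^{2} = \left(\left(-4 + \left(2 \cdot 3 \frac{1}{4 + 3}\right)^{2}\right) - 517\right)^{2} = \left(\left(-4 + \left(2 \cdot 3 \cdot \frac{1}{7}\right)^{2}\right) - 517\right)^{2} = \left(\left(-4 + \left(\frac{6}{7}\right)^{2}\right) - 517\right)^{2} = \left(\left(-4 + \frac{36}{49}\right) - 517\right)^{2} = \left(- \frac{160}{49} - 517\right)^{2} = \left(- \frac{25493}{49}\right)^{2} = \frac{649893049}{2401}$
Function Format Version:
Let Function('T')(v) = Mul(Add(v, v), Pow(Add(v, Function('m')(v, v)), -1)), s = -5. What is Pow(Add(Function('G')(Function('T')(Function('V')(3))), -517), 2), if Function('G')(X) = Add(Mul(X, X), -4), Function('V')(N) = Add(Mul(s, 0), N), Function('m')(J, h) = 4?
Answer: Rational(649893049, 2401) ≈ 2.7068e+5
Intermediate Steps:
Function('V')(N) = N (Function('V')(N) = Add(Mul(-5, 0), N) = Add(0, N) = N)
Function('T')(v) = Mul(2, v, Pow(Add(4, v), -1)) (Function('T')(v) = Mul(Add(v, v), Pow(Add(v, 4), -1)) = Mul(Mul(2, v), Pow(Add(4, v), -1)) = Mul(2, v, Pow(Add(4, v), -1)))
Function('G')(X) = Add(-4, Pow(X, 2)) (Function('G')(X) = Add(Pow(X, 2), -4) = Add(-4, Pow(X, 2)))
Pow(Add(Function('G')(Function('T')(Function('V')(3))), -517), 2) = Pow(Add(Add(-4, Pow(Mul(2, 3, Pow(Add(4, 3), -1)), 2)), -517), 2) = Pow(Add(Add(-4, Pow(Mul(2, 3, Pow(7, -1)), 2)), -517), 2) = Pow(Add(Add(-4, Pow(Mul(2, 3, Rational(1, 7)), 2)), -517), 2) = Pow(Add(Add(-4, Pow(Rational(6, 7), 2)), -517), 2) = Pow(Add(Add(-4, Rational(36, 49)), -517), 2) = Pow(Add(Rational(-160, 49), -517), 2) = Pow(Rational(-25493, 49), 2) = Rational(649893049, 2401)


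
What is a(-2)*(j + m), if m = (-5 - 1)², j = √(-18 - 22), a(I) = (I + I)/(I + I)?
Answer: 36 + 2*I*√10 ≈ 36.0 + 6.3246*I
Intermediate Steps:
a(I) = 1 (a(I) = (2*I)/((2*I)) = (2*I)*(1/(2*I)) = 1)
j = 2*I*√10 (j = √(-40) = 2*I*√10 ≈ 6.3246*I)
m = 36 (m = (-6)² = 36)
a(-2)*(j + m) = 1*(2*I*√10 + 36) = 1*(36 + 2*I*√10) = 36 + 2*I*√10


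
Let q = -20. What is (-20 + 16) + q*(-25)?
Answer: 496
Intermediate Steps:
(-20 + 16) + q*(-25) = (-20 + 16) - 20*(-25) = -4 + 500 = 496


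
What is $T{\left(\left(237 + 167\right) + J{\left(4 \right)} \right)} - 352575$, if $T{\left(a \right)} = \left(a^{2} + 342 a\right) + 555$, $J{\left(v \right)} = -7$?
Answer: $-58637$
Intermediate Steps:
$T{\left(a \right)} = 555 + a^{2} + 342 a$
$T{\left(\left(237 + 167\right) + J{\left(4 \right)} \right)} - 352575 = \left(555 + \left(\left(237 + 167\right) - 7\right)^{2} + 342 \left(\left(237 + 167\right) - 7\right)\right) - 352575 = \left(555 + \left(404 - 7\right)^{2} + 342 \left(404 - 7\right)\right) - 352575 = \left(555 + 397^{2} + 342 \cdot 397\right) - 352575 = \left(555 + 157609 + 135774\right) - 352575 = 293938 - 352575 = -58637$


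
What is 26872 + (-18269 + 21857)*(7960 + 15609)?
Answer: 84592444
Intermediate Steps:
26872 + (-18269 + 21857)*(7960 + 15609) = 26872 + 3588*23569 = 26872 + 84565572 = 84592444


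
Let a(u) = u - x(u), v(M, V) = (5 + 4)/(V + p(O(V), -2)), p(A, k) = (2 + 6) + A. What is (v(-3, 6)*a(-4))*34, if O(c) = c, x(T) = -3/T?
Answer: -2907/40 ≈ -72.675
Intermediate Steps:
p(A, k) = 8 + A
v(M, V) = 9/(8 + 2*V) (v(M, V) = (5 + 4)/(V + (8 + V)) = 9/(8 + 2*V))
a(u) = u + 3/u (a(u) = u - (-3)/u = u + 3/u)
(v(-3, 6)*a(-4))*34 = ((9/(2*(4 + 6)))*(-4 + 3/(-4)))*34 = (((9/2)/10)*(-4 + 3*(-¼)))*34 = (((9/2)*(⅒))*(-4 - ¾))*34 = ((9/20)*(-19/4))*34 = -171/80*34 = -2907/40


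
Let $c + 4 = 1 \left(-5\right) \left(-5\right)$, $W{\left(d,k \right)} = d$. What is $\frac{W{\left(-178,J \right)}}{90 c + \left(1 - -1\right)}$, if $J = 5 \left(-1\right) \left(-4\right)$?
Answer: $- \frac{89}{946} \approx -0.09408$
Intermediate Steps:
$J = 20$ ($J = \left(-5\right) \left(-4\right) = 20$)
$c = 21$ ($c = -4 + 1 \left(-5\right) \left(-5\right) = -4 - -25 = -4 + 25 = 21$)
$\frac{W{\left(-178,J \right)}}{90 c + \left(1 - -1\right)} = - \frac{178}{90 \cdot 21 + \left(1 - -1\right)} = - \frac{178}{1890 + \left(1 + 1\right)} = - \frac{178}{1890 + 2} = - \frac{178}{1892} = \left(-178\right) \frac{1}{1892} = - \frac{89}{946}$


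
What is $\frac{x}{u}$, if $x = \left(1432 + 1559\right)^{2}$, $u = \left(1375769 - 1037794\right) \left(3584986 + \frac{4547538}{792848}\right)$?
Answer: $\frac{3546441214344}{480322216756458175} \approx 7.3835 \cdot 10^{-6}$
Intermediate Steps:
$u = \frac{480322216756458175}{396424}$ ($u = 337975 \left(3584986 + 4547538 \cdot \frac{1}{792848}\right) = 337975 \left(3584986 + \frac{2273769}{396424}\right) = 337975 \cdot \frac{1421176763833}{396424} = \frac{480322216756458175}{396424} \approx 1.2116 \cdot 10^{12}$)
$x = 8946081$ ($x = 2991^{2} = 8946081$)
$\frac{x}{u} = \frac{8946081}{\frac{480322216756458175}{396424}} = 8946081 \cdot \frac{396424}{480322216756458175} = \frac{3546441214344}{480322216756458175}$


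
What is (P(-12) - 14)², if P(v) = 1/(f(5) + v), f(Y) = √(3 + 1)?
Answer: 19881/100 ≈ 198.81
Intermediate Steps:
f(Y) = 2 (f(Y) = √4 = 2)
P(v) = 1/(2 + v)
(P(-12) - 14)² = (1/(2 - 12) - 14)² = (1/(-10) - 14)² = (-⅒ - 14)² = (-141/10)² = 19881/100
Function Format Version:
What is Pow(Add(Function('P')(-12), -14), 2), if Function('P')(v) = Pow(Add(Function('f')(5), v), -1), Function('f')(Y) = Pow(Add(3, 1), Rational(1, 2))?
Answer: Rational(19881, 100) ≈ 198.81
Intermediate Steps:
Function('f')(Y) = 2 (Function('f')(Y) = Pow(4, Rational(1, 2)) = 2)
Function('P')(v) = Pow(Add(2, v), -1)
Pow(Add(Function('P')(-12), -14), 2) = Pow(Add(Pow(Add(2, -12), -1), -14), 2) = Pow(Add(Pow(-10, -1), -14), 2) = Pow(Add(Rational(-1, 10), -14), 2) = Pow(Rational(-141, 10), 2) = Rational(19881, 100)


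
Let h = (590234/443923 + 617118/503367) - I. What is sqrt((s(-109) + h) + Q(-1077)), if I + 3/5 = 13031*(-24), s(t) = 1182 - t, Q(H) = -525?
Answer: sqrt(43484856667814764330671270085)/372426981235 ≈ 559.92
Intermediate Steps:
I = -1563723/5 (I = -3/5 + 13031*(-24) = -3/5 - 312744 = -1563723/5 ≈ -3.1274e+5)
h = 116475479037533901/372426981235 (h = (590234/443923 + 617118/503367) - 1*(-1563723/5) = (590234*(1/443923) + 617118*(1/503367)) + 1563723/5 = (590234/443923 + 205706/167789) + 1563723/5 = 190352397264/74485396247 + 1563723/5 = 116475479037533901/372426981235 ≈ 3.1275e+5)
sqrt((s(-109) + h) + Q(-1077)) = sqrt(((1182 - 1*(-109)) + 116475479037533901/372426981235) - 525) = sqrt(((1182 + 109) + 116475479037533901/372426981235) - 525) = sqrt((1291 + 116475479037533901/372426981235) - 525) = sqrt(116956282270308286/372426981235 - 525) = sqrt(116760758105159911/372426981235) = sqrt(43484856667814764330671270085)/372426981235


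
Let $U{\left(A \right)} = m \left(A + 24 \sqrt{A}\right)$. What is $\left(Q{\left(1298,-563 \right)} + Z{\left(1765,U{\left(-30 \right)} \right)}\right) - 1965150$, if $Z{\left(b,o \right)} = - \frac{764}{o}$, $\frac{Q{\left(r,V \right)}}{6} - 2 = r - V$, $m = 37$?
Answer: $- \frac{21905979710}{11211} + \frac{1528 i \sqrt{30}}{56055} \approx -1.954 \cdot 10^{6} + 0.1493 i$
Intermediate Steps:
$U{\left(A \right)} = 37 A + 888 \sqrt{A}$ ($U{\left(A \right)} = 37 \left(A + 24 \sqrt{A}\right) = 37 A + 888 \sqrt{A}$)
$Q{\left(r,V \right)} = 12 - 6 V + 6 r$ ($Q{\left(r,V \right)} = 12 + 6 \left(r - V\right) = 12 - \left(- 6 r + 6 V\right) = 12 - 6 V + 6 r$)
$\left(Q{\left(1298,-563 \right)} + Z{\left(1765,U{\left(-30 \right)} \right)}\right) - 1965150 = \left(\left(12 - -3378 + 6 \cdot 1298\right) - \frac{764}{37 \left(-30\right) + 888 \sqrt{-30}}\right) - 1965150 = \left(\left(12 + 3378 + 7788\right) - \frac{764}{-1110 + 888 i \sqrt{30}}\right) - 1965150 = \left(11178 - \frac{764}{-1110 + 888 i \sqrt{30}}\right) - 1965150 = -1953972 - \frac{764}{-1110 + 888 i \sqrt{30}}$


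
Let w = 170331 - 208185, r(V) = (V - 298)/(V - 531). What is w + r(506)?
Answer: -946558/25 ≈ -37862.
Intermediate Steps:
r(V) = (-298 + V)/(-531 + V)
w = -37854
w + r(506) = -37854 + (-298 + 506)/(-531 + 506) = -37854 + 208/(-25) = -37854 - 1/25*208 = -37854 - 208/25 = -946558/25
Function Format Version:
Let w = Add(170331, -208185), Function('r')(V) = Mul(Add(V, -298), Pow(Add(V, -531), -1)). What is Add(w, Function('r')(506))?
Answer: Rational(-946558, 25) ≈ -37862.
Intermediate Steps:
Function('r')(V) = Mul(Pow(Add(-531, V), -1), Add(-298, V)) (Function('r')(V) = Mul(Add(-298, V), Pow(Add(-531, V), -1)) = Mul(Pow(Add(-531, V), -1), Add(-298, V)))
w = -37854
Add(w, Function('r')(506)) = Add(-37854, Mul(Pow(Add(-531, 506), -1), Add(-298, 506))) = Add(-37854, Mul(Pow(-25, -1), 208)) = Add(-37854, Mul(Rational(-1, 25), 208)) = Add(-37854, Rational(-208, 25)) = Rational(-946558, 25)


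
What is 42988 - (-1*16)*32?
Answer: 43500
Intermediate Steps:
42988 - (-1*16)*32 = 42988 - (-16)*32 = 42988 - 1*(-512) = 42988 + 512 = 43500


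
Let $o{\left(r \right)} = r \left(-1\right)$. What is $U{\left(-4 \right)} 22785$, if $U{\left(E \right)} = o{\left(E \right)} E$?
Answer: $-364560$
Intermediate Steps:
$o{\left(r \right)} = - r$
$U{\left(E \right)} = - E^{2}$ ($U{\left(E \right)} = - E E = - E^{2}$)
$U{\left(-4 \right)} 22785 = - \left(-4\right)^{2} \cdot 22785 = \left(-1\right) 16 \cdot 22785 = \left(-16\right) 22785 = -364560$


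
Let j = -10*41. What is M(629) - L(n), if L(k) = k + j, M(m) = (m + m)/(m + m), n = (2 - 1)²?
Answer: 410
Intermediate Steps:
n = 1 (n = 1² = 1)
M(m) = 1 (M(m) = (2*m)/((2*m)) = (2*m)*(1/(2*m)) = 1)
j = -410
L(k) = -410 + k (L(k) = k - 410 = -410 + k)
M(629) - L(n) = 1 - (-410 + 1) = 1 - 1*(-409) = 1 + 409 = 410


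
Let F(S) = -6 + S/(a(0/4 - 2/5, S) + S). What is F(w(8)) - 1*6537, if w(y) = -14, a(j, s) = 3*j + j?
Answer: -255142/39 ≈ -6542.1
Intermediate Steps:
a(j, s) = 4*j
F(S) = -6 + S/(-8/5 + S) (F(S) = -6 + S/(4*(0/4 - 2/5) + S) = -6 + S/(4*(0*(1/4) - 2*1/5) + S) = -6 + S/(4*(0 - 2/5) + S) = -6 + S/(4*(-2/5) + S) = -6 + S/(-8/5 + S))
F(w(8)) - 1*6537 = (48 - 25*(-14))/(-8 + 5*(-14)) - 1*6537 = (48 + 350)/(-8 - 70) - 6537 = 398/(-78) - 6537 = -1/78*398 - 6537 = -199/39 - 6537 = -255142/39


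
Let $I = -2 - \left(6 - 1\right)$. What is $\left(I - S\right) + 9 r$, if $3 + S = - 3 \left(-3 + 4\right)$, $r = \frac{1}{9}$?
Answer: $0$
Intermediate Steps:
$r = \frac{1}{9} \approx 0.11111$
$S = -6$ ($S = -3 - 3 \left(-3 + 4\right) = -3 - 3 = -6$)
$I = -7$ ($I = -2 - 5 = -7$)
$\left(I - S\right) + 9 r = \left(-7 - -6\right) + 9 \cdot \frac{1}{9} = \left(-7 + 6\right) + 1 = -1 + 1 = 0$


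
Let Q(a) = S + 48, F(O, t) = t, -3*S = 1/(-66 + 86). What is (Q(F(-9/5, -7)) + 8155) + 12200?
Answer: 1224179/60 ≈ 20403.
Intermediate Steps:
S = -1/60 (S = -1/(3*(-66 + 86)) = -1/3/20 = -1/3*1/20 = -1/60 ≈ -0.016667)
Q(a) = 2879/60 (Q(a) = -1/60 + 48 = 2879/60)
(Q(F(-9/5, -7)) + 8155) + 12200 = (2879/60 + 8155) + 12200 = 492179/60 + 12200 = 1224179/60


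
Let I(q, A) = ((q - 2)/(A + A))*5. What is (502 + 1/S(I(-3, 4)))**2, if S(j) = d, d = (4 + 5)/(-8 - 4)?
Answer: 2256004/9 ≈ 2.5067e+5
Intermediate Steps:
I(q, A) = 5*(-2 + q)/(2*A) (I(q, A) = ((-2 + q)/((2*A)))*5 = ((-2 + q)*(1/(2*A)))*5 = ((-2 + q)/(2*A))*5 = 5*(-2 + q)/(2*A))
d = -3/4 (d = 9/(-12) = 9*(-1/12) = -3/4 ≈ -0.75000)
S(j) = -3/4
(502 + 1/S(I(-3, 4)))**2 = (502 + 1/(-3/4))**2 = (502 - 4/3)**2 = (1502/3)**2 = 2256004/9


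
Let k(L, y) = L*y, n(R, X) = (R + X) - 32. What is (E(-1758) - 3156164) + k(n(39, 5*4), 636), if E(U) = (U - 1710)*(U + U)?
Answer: 9054496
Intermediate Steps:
n(R, X) = -32 + R + X
E(U) = 2*U*(-1710 + U) (E(U) = (-1710 + U)*(2*U) = 2*U*(-1710 + U))
(E(-1758) - 3156164) + k(n(39, 5*4), 636) = (2*(-1758)*(-1710 - 1758) - 3156164) + (-32 + 39 + 5*4)*636 = (2*(-1758)*(-3468) - 3156164) + (-32 + 39 + 20)*636 = (12193488 - 3156164) + 27*636 = 9037324 + 17172 = 9054496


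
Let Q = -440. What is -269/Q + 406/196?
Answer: 8263/3080 ≈ 2.6828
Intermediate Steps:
-269/Q + 406/196 = -269/(-440) + 406/196 = -269*(-1/440) + 406*(1/196) = 269/440 + 29/14 = 8263/3080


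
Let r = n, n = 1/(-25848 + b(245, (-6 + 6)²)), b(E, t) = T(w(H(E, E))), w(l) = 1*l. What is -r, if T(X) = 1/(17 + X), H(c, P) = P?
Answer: 262/6772175 ≈ 3.8688e-5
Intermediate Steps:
w(l) = l
b(E, t) = 1/(17 + E)
n = -262/6772175 (n = 1/(-25848 + 1/(17 + 245)) = 1/(-25848 + 1/262) = 1/(-6772175/262) = -262/6772175 ≈ -3.8688e-5)
r = -262/6772175 ≈ -3.8688e-5
-r = -1*(-262/6772175) = 262/6772175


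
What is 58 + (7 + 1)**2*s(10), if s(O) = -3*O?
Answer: -1862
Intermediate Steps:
58 + (7 + 1)**2*s(10) = 58 + (7 + 1)**2*(-3*10) = 58 + 8**2*(-30) = 58 + 64*(-30) = 58 - 1920 = -1862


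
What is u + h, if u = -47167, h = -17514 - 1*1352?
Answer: -66033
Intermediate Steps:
h = -18866 (h = -17514 - 1352 = -18866)
u + h = -47167 - 18866 = -66033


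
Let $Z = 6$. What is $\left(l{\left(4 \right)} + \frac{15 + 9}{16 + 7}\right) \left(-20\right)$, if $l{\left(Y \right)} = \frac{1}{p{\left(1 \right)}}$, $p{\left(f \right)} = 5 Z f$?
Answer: $- \frac{1486}{69} \approx -21.536$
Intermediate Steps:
$p{\left(f \right)} = 30 f$ ($p{\left(f \right)} = 5 \cdot 6 f = 30 f$)
$l{\left(Y \right)} = \frac{1}{30}$ ($l{\left(Y \right)} = \frac{1}{30 \cdot 1} = \frac{1}{30}$)
$\left(l{\left(4 \right)} + \frac{15 + 9}{16 + 7}\right) \left(-20\right) = \left(\frac{1}{30} + \frac{15 + 9}{16 + 7}\right) \left(-20\right) = \left(\frac{1}{30} + \frac{24}{23}\right) \left(-20\right) = \frac{743}{690} \left(-20\right) = - \frac{1486}{69}$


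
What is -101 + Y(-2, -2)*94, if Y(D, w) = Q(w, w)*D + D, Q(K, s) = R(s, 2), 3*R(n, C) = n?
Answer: -491/3 ≈ -163.67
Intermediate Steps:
R(n, C) = n/3
Q(K, s) = s/3
Y(D, w) = D + D*w/3 (Y(D, w) = (w/3)*D + D = D*w/3 + D = D + D*w/3)
-101 + Y(-2, -2)*94 = -101 + ((1/3)*(-2)*(3 - 2))*94 = -101 + ((1/3)*(-2)*1)*94 = -101 - 2/3*94 = -101 - 188/3 = -491/3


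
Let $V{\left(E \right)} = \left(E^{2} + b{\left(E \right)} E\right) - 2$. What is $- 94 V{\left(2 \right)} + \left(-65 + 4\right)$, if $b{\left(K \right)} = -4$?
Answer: $503$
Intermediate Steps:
$V{\left(E \right)} = -2 + E^{2} - 4 E$ ($V{\left(E \right)} = \left(E^{2} - 4 E\right) - 2 = -2 + E^{2} - 4 E$)
$- 94 V{\left(2 \right)} + \left(-65 + 4\right) = - 94 \left(-2 + 2^{2} - 8\right) + \left(-65 + 4\right) = - 94 \left(-2 + 4 - 8\right) - 61 = \left(-94\right) \left(-6\right) - 61 = 564 - 61 = 503$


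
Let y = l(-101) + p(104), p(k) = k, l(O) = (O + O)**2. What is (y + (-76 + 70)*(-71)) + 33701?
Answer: 75035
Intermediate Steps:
l(O) = 4*O**2 (l(O) = (2*O)**2 = 4*O**2)
y = 40908 (y = 4*(-101)**2 + 104 = 4*10201 + 104 = 40804 + 104 = 40908)
(y + (-76 + 70)*(-71)) + 33701 = (40908 + (-76 + 70)*(-71)) + 33701 = (40908 - 6*(-71)) + 33701 = (40908 + 426) + 33701 = 41334 + 33701 = 75035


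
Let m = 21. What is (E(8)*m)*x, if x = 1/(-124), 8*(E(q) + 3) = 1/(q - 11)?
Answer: 511/992 ≈ 0.51512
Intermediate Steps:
E(q) = -3 + 1/(8*(-11 + q)) (E(q) = -3 + 1/(8*(q - 11)) = -3 + 1/(8*(-11 + q)))
x = -1/124 ≈ -0.0080645
(E(8)*m)*x = (((265 - 24*8)/(8*(-11 + 8)))*21)*(-1/124) = (((⅛)*(265 - 192)/(-3))*21)*(-1/124) = (((⅛)*(-⅓)*73)*21)*(-1/124) = -73/24*21*(-1/124) = -511/8*(-1/124) = 511/992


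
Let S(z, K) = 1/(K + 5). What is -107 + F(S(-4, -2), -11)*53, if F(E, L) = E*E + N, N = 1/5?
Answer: -4073/45 ≈ -90.511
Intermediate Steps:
N = ⅕ ≈ 0.20000
S(z, K) = 1/(5 + K)
F(E, L) = ⅕ + E² (F(E, L) = E*E + ⅕ = E² + ⅕ = ⅕ + E²)
-107 + F(S(-4, -2), -11)*53 = -107 + (⅕ + (1/(5 - 2))²)*53 = -107 + (⅕ + (1/3)²)*53 = -107 + (⅕ + (⅓)²)*53 = -107 + (⅕ + ⅑)*53 = -107 + (14/45)*53 = -107 + 742/45 = -4073/45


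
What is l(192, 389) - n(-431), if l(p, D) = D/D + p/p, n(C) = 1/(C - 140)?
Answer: 1143/571 ≈ 2.0018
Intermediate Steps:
n(C) = 1/(-140 + C)
l(p, D) = 2 (l(p, D) = 1 + 1 = 2)
l(192, 389) - n(-431) = 2 - 1/(-140 - 431) = 2 - 1/(-571) = 2 - 1*(-1/571) = 2 + 1/571 = 1143/571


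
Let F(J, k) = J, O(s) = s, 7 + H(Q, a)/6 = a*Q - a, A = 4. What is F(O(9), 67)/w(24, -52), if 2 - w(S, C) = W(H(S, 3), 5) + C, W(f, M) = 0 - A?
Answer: 9/58 ≈ 0.15517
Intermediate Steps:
H(Q, a) = -42 - 6*a + 6*Q*a (H(Q, a) = -42 + 6*(a*Q - a) = -42 + 6*(Q*a - a) = -42 + 6*(-a + Q*a) = -42 + (-6*a + 6*Q*a) = -42 - 6*a + 6*Q*a)
W(f, M) = -4 (W(f, M) = 0 - 1*4 = 0 - 4 = -4)
w(S, C) = 6 - C (w(S, C) = 2 - (-4 + C) = 2 + (4 - C) = 6 - C)
F(O(9), 67)/w(24, -52) = 9/(6 - 1*(-52)) = 9/(6 + 52) = 9/58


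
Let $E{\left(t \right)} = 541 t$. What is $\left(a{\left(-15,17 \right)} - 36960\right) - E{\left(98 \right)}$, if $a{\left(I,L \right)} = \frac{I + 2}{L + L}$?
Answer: $- \frac{3059265}{34} \approx -89978.0$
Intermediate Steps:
$a{\left(I,L \right)} = \frac{2 + I}{2 L}$
$\left(a{\left(-15,17 \right)} - 36960\right) - E{\left(98 \right)} = \left(\frac{2 - 15}{2 \cdot 17} - 36960\right) - 541 \cdot 98 = \left(\frac{1}{2} \cdot \frac{1}{17} \left(-13\right) - 36960\right) - 53018 = \left(- \frac{13}{34} - 36960\right) - 53018 = - \frac{1256653}{34} - 53018 = - \frac{3059265}{34}$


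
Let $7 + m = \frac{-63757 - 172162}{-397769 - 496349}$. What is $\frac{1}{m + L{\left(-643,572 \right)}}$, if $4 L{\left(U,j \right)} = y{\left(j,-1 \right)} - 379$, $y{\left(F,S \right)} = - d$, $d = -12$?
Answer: $- \frac{1788236}{176116467} \approx -0.010154$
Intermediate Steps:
$y{\left(F,S \right)} = 12$ ($y{\left(F,S \right)} = \left(-1\right) \left(-12\right) = 12$)
$L{\left(U,j \right)} = - \frac{367}{4}$ ($L{\left(U,j \right)} = \frac{12 - 379}{4} = \frac{1}{4} \left(-367\right) = - \frac{367}{4}$)
$m = - \frac{6022907}{894118}$ ($m = -7 + \frac{-63757 - 172162}{-397769 - 496349} = -7 - \frac{235919}{-894118} = -7 - - \frac{235919}{894118} = -7 + \frac{235919}{894118} = - \frac{6022907}{894118} \approx -6.7361$)
$\frac{1}{m + L{\left(-643,572 \right)}} = \frac{1}{- \frac{6022907}{894118} - \frac{367}{4}} = \frac{1}{- \frac{176116467}{1788236}} = - \frac{1788236}{176116467}$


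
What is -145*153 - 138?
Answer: -22323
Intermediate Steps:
-145*153 - 138 = -22185 - 138 = -22323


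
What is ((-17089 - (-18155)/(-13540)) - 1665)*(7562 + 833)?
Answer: -426377541885/2708 ≈ -1.5745e+8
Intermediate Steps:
((-17089 - (-18155)/(-13540)) - 1665)*(7562 + 833) = ((-17089 - (-18155)*(-1)/13540) - 1665)*8395 = ((-17089 - 1*3631/2708) - 1665)*8395 = ((-17089 - 3631/2708) - 1665)*8395 = (-46280643/2708 - 1665)*8395 = -50789463/2708*8395 = -426377541885/2708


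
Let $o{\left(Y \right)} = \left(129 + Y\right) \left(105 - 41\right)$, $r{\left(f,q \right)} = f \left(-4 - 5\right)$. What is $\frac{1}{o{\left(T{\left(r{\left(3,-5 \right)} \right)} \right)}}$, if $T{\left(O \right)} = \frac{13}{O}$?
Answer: $\frac{27}{222080} \approx 0.00012158$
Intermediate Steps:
$r{\left(f,q \right)} = - 9 f$ ($r{\left(f,q \right)} = f \left(-9\right) = - 9 f$)
$o{\left(Y \right)} = 8256 + 64 Y$ ($o{\left(Y \right)} = \left(129 + Y\right) 64 = 8256 + 64 Y$)
$\frac{1}{o{\left(T{\left(r{\left(3,-5 \right)} \right)} \right)}} = \frac{1}{8256 + 64 \frac{13}{\left(-9\right) 3}} = \frac{1}{8256 + 64 \frac{13}{-27}} = \frac{1}{8256 + 64 \cdot 13 \left(- \frac{1}{27}\right)} = \frac{1}{8256 + 64 \left(- \frac{13}{27}\right)} = \frac{1}{8256 - \frac{832}{27}} = \frac{1}{\frac{222080}{27}} = \frac{27}{222080}$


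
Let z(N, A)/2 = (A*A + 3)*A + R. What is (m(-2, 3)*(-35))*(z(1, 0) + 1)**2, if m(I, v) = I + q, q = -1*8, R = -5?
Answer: 28350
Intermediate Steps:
q = -8
z(N, A) = -10 + 2*A*(3 + A**2) (z(N, A) = 2*((A*A + 3)*A - 5) = 2*((A**2 + 3)*A - 5) = 2*((3 + A**2)*A - 5) = 2*(A*(3 + A**2) - 5) = 2*(-5 + A*(3 + A**2)) = -10 + 2*A*(3 + A**2))
m(I, v) = -8 + I (m(I, v) = I - 8 = -8 + I)
(m(-2, 3)*(-35))*(z(1, 0) + 1)**2 = ((-8 - 2)*(-35))*((-10 + 2*0**3 + 6*0) + 1)**2 = (-10*(-35))*((-10 + 2*0 + 0) + 1)**2 = 350*((-10 + 0 + 0) + 1)**2 = 350*(-10 + 1)**2 = 350*(-9)**2 = 350*81 = 28350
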